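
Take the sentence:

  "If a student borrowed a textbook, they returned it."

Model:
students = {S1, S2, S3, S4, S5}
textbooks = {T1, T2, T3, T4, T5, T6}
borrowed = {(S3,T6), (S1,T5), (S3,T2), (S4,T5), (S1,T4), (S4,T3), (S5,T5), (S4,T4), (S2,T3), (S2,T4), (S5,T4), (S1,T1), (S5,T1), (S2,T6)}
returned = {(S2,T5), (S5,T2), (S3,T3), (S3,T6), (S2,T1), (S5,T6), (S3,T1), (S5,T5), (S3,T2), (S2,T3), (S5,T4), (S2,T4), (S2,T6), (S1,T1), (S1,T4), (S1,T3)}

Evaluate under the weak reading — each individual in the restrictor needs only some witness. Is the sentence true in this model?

"it" takes "a textbook" as antecedent — a donkey pronoun bound across the clause boundary.
Weak reading: every student s with some borrowed-textbook has at least one borrowed-textbook t such that returned(s,t).
Per student: S1:✓  S2:✓  S3:✓  S4:✗  S5:✓
S4 has no witness among its borrowed-textbooks.

False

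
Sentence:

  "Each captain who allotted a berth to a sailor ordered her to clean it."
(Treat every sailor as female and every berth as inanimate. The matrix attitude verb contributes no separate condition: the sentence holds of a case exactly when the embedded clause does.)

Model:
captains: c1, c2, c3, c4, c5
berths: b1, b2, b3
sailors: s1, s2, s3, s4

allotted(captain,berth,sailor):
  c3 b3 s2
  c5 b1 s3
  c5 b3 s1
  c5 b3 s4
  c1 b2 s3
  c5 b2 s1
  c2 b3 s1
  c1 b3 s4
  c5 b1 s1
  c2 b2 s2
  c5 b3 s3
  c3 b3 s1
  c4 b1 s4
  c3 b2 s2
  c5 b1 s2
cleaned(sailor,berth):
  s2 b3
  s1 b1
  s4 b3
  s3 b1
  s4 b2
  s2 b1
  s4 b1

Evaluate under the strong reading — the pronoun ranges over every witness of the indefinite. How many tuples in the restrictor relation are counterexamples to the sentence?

"her" takes "a sailor" as antecedent and "it" takes "a berth"; both are donkey pronouns co-varying with the restrictor.
Strong reading: for every (c,b,s) with allotted(c,b,s), cleaned(s,b).
Restrictor triples: (c1,b2,s3)→cleaned(s3,b2) ✗  (c1,b3,s4)→cleaned(s4,b3) ✓  (c2,b2,s2)→cleaned(s2,b2) ✗  (c2,b3,s1)→cleaned(s1,b3) ✗  (c3,b2,s2)→cleaned(s2,b2) ✗  (c3,b3,s1)→cleaned(s1,b3) ✗  (c3,b3,s2)→cleaned(s2,b3) ✓  (c4,b1,s4)→cleaned(s4,b1) ✓  (c5,b1,s1)→cleaned(s1,b1) ✓  (c5,b1,s2)→cleaned(s2,b1) ✓  (c5,b1,s3)→cleaned(s3,b1) ✓  (c5,b2,s1)→cleaned(s1,b2) ✗  (c5,b3,s1)→cleaned(s1,b3) ✗  (c5,b3,s3)→cleaned(s3,b3) ✗  (c5,b3,s4)→cleaned(s4,b3) ✓
Counterexamples (restrictor triples failing the scope): 8.

8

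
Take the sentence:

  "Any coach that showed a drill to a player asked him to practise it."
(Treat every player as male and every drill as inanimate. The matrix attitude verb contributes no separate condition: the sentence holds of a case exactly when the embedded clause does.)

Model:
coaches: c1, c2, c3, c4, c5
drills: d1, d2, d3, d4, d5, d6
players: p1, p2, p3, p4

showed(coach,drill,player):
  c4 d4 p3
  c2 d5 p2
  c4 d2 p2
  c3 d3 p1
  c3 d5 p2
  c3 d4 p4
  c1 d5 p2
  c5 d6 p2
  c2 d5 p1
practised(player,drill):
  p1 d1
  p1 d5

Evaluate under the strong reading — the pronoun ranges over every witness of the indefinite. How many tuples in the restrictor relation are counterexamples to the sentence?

"him" takes "a player" as antecedent and "it" takes "a drill"; both are donkey pronouns co-varying with the restrictor.
Strong reading: for every (c,d,p) with showed(c,d,p), practised(p,d).
Restrictor triples: (c1,d5,p2)→practised(p2,d5) ✗  (c2,d5,p1)→practised(p1,d5) ✓  (c2,d5,p2)→practised(p2,d5) ✗  (c3,d3,p1)→practised(p1,d3) ✗  (c3,d4,p4)→practised(p4,d4) ✗  (c3,d5,p2)→practised(p2,d5) ✗  (c4,d2,p2)→practised(p2,d2) ✗  (c4,d4,p3)→practised(p3,d4) ✗  (c5,d6,p2)→practised(p2,d6) ✗
Counterexamples (restrictor triples failing the scope): 8.

8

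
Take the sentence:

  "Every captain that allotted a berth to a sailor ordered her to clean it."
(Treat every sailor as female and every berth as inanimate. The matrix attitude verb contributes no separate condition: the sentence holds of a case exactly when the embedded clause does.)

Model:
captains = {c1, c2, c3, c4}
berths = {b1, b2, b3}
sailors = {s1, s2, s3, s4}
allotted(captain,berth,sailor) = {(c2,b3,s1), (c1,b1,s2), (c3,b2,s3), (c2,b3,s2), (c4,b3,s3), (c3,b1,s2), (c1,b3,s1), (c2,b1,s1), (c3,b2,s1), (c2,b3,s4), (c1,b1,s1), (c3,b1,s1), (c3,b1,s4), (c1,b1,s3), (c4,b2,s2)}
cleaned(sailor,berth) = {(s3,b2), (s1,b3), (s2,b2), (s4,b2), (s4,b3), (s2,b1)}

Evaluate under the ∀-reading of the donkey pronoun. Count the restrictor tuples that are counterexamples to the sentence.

"her" takes "a sailor" as antecedent and "it" takes "a berth"; both are donkey pronouns co-varying with the restrictor.
Strong reading: for every (c,b,s) with allotted(c,b,s), cleaned(s,b).
Restrictor triples: (c1,b1,s1)→cleaned(s1,b1) ✗  (c1,b1,s2)→cleaned(s2,b1) ✓  (c1,b1,s3)→cleaned(s3,b1) ✗  (c1,b3,s1)→cleaned(s1,b3) ✓  (c2,b1,s1)→cleaned(s1,b1) ✗  (c2,b3,s1)→cleaned(s1,b3) ✓  (c2,b3,s2)→cleaned(s2,b3) ✗  (c2,b3,s4)→cleaned(s4,b3) ✓  (c3,b1,s1)→cleaned(s1,b1) ✗  (c3,b1,s2)→cleaned(s2,b1) ✓  (c3,b1,s4)→cleaned(s4,b1) ✗  (c3,b2,s1)→cleaned(s1,b2) ✗  (c3,b2,s3)→cleaned(s3,b2) ✓  (c4,b2,s2)→cleaned(s2,b2) ✓  (c4,b3,s3)→cleaned(s3,b3) ✗
Counterexamples (restrictor triples failing the scope): 8.

8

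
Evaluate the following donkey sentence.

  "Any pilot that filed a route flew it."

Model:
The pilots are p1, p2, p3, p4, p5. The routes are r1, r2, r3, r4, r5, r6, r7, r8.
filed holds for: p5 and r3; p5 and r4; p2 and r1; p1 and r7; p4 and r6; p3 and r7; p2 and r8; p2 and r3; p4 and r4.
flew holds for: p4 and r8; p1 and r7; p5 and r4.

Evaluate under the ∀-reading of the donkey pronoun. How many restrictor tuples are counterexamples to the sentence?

"it" takes "a route" as antecedent — a donkey pronoun bound across the clause boundary.
Strong reading: for every (p,r) with filed(p,r), flew(p,r).
Restrictor pairs: (p1,r7) ✓  (p2,r1) ✗  (p2,r3) ✗  (p2,r8) ✗  (p3,r7) ✗  (p4,r4) ✗  (p4,r6) ✗  (p5,r3) ✗  (p5,r4) ✓
Counterexamples (restrictor pairs failing the scope): 7.

7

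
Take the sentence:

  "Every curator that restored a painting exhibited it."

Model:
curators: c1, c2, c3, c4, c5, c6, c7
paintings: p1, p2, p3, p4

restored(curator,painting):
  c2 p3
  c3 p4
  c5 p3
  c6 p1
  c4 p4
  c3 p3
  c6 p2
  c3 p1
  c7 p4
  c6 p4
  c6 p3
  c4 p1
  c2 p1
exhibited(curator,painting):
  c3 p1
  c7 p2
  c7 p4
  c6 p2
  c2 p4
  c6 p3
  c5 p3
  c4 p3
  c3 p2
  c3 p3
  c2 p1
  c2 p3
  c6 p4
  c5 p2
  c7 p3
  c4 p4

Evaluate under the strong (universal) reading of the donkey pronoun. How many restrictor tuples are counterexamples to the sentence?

"it" takes "a painting" as antecedent — a donkey pronoun bound across the clause boundary.
Strong reading: for every (c,p) with restored(c,p), exhibited(c,p).
Restrictor pairs: (c2,p1) ✓  (c2,p3) ✓  (c3,p1) ✓  (c3,p3) ✓  (c3,p4) ✗  (c4,p1) ✗  (c4,p4) ✓  (c5,p3) ✓  (c6,p1) ✗  (c6,p2) ✓  (c6,p3) ✓  (c6,p4) ✓  (c7,p4) ✓
Counterexamples (restrictor pairs failing the scope): 3.

3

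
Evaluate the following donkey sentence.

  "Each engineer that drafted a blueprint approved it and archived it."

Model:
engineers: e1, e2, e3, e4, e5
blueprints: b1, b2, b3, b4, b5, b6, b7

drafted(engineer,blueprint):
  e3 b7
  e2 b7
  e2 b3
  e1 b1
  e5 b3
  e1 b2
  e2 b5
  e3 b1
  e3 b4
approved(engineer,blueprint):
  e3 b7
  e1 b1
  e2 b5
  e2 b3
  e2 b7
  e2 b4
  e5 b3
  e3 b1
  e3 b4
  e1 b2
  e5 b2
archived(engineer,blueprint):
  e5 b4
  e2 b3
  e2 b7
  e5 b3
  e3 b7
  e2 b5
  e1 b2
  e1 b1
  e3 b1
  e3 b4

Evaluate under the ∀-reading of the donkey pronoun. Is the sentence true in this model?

True

"it" takes "a blueprint" as antecedent — a donkey pronoun bound across the clause boundary.
Strong reading: for every (e,b) with drafted(e,b), approved(e,b) ∧ archived(e,b).
Restrictor pairs: (e1,b1) ✓  (e1,b2) ✓  (e2,b3) ✓  (e2,b5) ✓  (e2,b7) ✓  (e3,b1) ✓  (e3,b4) ✓  (e3,b7) ✓  (e5,b3) ✓
Every restrictor pair satisfies the scope.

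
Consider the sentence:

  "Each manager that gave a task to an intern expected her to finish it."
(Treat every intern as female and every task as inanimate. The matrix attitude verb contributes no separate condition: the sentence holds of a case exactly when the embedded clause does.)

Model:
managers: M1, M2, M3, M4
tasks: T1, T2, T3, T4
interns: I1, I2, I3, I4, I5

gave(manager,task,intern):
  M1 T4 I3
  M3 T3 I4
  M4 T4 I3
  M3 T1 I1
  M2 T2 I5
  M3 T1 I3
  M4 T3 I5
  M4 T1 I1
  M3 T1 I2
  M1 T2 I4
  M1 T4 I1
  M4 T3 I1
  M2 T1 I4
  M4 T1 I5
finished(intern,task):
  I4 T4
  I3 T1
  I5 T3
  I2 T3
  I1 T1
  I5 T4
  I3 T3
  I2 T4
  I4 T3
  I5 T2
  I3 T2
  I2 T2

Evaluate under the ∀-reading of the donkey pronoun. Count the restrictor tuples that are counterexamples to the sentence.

"her" takes "an intern" as antecedent and "it" takes "a task"; both are donkey pronouns co-varying with the restrictor.
Strong reading: for every (m,t,i) with gave(m,t,i), finished(i,t).
Restrictor triples: (M1,T2,I4)→finished(I4,T2) ✗  (M1,T4,I1)→finished(I1,T4) ✗  (M1,T4,I3)→finished(I3,T4) ✗  (M2,T1,I4)→finished(I4,T1) ✗  (M2,T2,I5)→finished(I5,T2) ✓  (M3,T1,I1)→finished(I1,T1) ✓  (M3,T1,I2)→finished(I2,T1) ✗  (M3,T1,I3)→finished(I3,T1) ✓  (M3,T3,I4)→finished(I4,T3) ✓  (M4,T1,I1)→finished(I1,T1) ✓  (M4,T1,I5)→finished(I5,T1) ✗  (M4,T3,I1)→finished(I1,T3) ✗  (M4,T3,I5)→finished(I5,T3) ✓  (M4,T4,I3)→finished(I3,T4) ✗
Counterexamples (restrictor triples failing the scope): 8.

8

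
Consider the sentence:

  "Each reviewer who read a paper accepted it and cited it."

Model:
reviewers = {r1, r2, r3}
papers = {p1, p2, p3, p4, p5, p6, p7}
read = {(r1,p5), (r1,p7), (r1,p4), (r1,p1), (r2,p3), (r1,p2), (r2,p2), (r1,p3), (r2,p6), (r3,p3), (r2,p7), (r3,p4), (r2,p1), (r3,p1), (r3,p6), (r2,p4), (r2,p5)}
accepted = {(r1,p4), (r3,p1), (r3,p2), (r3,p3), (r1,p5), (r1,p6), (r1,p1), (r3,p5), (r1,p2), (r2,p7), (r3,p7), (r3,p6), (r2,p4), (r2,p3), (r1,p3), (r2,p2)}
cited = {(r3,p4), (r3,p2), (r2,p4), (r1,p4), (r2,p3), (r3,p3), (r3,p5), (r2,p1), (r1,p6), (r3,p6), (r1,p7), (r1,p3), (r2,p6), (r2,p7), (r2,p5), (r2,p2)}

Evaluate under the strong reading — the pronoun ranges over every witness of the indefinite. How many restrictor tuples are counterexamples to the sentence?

9

"it" takes "a paper" as antecedent — a donkey pronoun bound across the clause boundary.
Strong reading: for every (r,p) with read(r,p), accepted(r,p) ∧ cited(r,p).
Restrictor pairs: (r1,p1) ✗  (r1,p2) ✗  (r1,p3) ✓  (r1,p4) ✓  (r1,p5) ✗  (r1,p7) ✗  (r2,p1) ✗  (r2,p2) ✓  (r2,p3) ✓  (r2,p4) ✓  (r2,p5) ✗  (r2,p6) ✗  (r2,p7) ✓  (r3,p1) ✗  (r3,p3) ✓  (r3,p4) ✗  (r3,p6) ✓
Counterexamples (restrictor pairs failing the scope): 9.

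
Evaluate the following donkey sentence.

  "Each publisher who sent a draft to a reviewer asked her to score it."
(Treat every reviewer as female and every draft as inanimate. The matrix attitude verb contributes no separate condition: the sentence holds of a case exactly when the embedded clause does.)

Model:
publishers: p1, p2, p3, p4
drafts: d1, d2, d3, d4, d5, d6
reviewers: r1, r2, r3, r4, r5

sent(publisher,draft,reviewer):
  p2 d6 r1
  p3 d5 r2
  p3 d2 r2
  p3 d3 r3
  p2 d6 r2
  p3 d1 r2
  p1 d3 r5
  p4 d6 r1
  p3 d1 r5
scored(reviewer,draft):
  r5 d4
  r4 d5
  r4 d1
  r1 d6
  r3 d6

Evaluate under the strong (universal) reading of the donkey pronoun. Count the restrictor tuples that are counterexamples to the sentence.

"her" takes "a reviewer" as antecedent and "it" takes "a draft"; both are donkey pronouns co-varying with the restrictor.
Strong reading: for every (p,d,r) with sent(p,d,r), scored(r,d).
Restrictor triples: (p1,d3,r5)→scored(r5,d3) ✗  (p2,d6,r1)→scored(r1,d6) ✓  (p2,d6,r2)→scored(r2,d6) ✗  (p3,d1,r2)→scored(r2,d1) ✗  (p3,d1,r5)→scored(r5,d1) ✗  (p3,d2,r2)→scored(r2,d2) ✗  (p3,d3,r3)→scored(r3,d3) ✗  (p3,d5,r2)→scored(r2,d5) ✗  (p4,d6,r1)→scored(r1,d6) ✓
Counterexamples (restrictor triples failing the scope): 7.

7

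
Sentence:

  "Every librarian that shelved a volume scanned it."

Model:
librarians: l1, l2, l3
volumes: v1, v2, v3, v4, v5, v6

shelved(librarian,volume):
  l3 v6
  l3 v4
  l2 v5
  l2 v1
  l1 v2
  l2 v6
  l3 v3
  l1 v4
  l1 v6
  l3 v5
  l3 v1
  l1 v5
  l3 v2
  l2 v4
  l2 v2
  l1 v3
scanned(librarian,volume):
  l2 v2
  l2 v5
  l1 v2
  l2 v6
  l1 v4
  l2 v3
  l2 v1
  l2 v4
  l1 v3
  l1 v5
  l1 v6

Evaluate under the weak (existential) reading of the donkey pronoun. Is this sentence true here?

"it" takes "a volume" as antecedent — a donkey pronoun bound across the clause boundary.
Weak reading: every librarian l with some shelved-volume has at least one shelved-volume v such that scanned(l,v).
Per librarian: l1:✓  l2:✓  l3:✗
l3 has no witness among its shelved-volumes.

False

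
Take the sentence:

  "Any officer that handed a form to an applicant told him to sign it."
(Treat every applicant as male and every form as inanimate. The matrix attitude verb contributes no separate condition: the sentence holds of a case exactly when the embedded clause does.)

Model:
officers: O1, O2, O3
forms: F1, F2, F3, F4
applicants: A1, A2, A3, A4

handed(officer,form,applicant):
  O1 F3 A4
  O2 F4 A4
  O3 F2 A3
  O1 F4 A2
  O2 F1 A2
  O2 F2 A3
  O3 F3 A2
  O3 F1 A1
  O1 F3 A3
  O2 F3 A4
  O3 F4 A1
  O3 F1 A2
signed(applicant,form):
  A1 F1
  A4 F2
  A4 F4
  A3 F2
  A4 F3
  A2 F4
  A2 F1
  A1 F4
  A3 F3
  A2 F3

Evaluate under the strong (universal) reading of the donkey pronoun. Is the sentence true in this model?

"him" takes "an applicant" as antecedent and "it" takes "a form"; both are donkey pronouns co-varying with the restrictor.
Strong reading: for every (o,f,a) with handed(o,f,a), signed(a,f).
Restrictor triples: (O1,F3,A3)→signed(A3,F3) ✓  (O1,F3,A4)→signed(A4,F3) ✓  (O1,F4,A2)→signed(A2,F4) ✓  (O2,F1,A2)→signed(A2,F1) ✓  (O2,F2,A3)→signed(A3,F2) ✓  (O2,F3,A4)→signed(A4,F3) ✓  (O2,F4,A4)→signed(A4,F4) ✓  (O3,F1,A1)→signed(A1,F1) ✓  (O3,F1,A2)→signed(A2,F1) ✓  (O3,F2,A3)→signed(A3,F2) ✓  (O3,F3,A2)→signed(A2,F3) ✓  (O3,F4,A1)→signed(A1,F4) ✓
Every restrictor triple satisfies the scope.

True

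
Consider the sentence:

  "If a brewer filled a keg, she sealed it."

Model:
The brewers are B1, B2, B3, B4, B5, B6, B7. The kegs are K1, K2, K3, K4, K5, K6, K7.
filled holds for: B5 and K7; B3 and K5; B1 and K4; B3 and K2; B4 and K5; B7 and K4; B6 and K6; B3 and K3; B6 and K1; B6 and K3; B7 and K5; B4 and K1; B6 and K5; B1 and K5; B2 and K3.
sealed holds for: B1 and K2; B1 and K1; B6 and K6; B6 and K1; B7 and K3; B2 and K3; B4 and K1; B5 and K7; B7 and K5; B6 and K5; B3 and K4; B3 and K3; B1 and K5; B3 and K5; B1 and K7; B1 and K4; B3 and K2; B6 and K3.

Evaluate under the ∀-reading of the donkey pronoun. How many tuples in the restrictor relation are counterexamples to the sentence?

"it" takes "a keg" as antecedent — a donkey pronoun bound across the clause boundary.
Strong reading: for every (b,k) with filled(b,k), sealed(b,k).
Restrictor pairs: (B1,K4) ✓  (B1,K5) ✓  (B2,K3) ✓  (B3,K2) ✓  (B3,K3) ✓  (B3,K5) ✓  (B4,K1) ✓  (B4,K5) ✗  (B5,K7) ✓  (B6,K1) ✓  (B6,K3) ✓  (B6,K5) ✓  (B6,K6) ✓  (B7,K4) ✗  (B7,K5) ✓
Counterexamples (restrictor pairs failing the scope): 2.

2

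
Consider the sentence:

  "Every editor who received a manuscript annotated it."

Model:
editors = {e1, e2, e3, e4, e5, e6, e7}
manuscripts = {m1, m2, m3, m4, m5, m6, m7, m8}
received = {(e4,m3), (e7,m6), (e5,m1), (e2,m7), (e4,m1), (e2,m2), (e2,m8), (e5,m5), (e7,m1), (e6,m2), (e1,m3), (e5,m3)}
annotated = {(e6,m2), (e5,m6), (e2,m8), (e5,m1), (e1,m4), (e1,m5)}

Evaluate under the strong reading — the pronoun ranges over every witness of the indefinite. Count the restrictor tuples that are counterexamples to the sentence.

9

"it" takes "a manuscript" as antecedent — a donkey pronoun bound across the clause boundary.
Strong reading: for every (e,m) with received(e,m), annotated(e,m).
Restrictor pairs: (e1,m3) ✗  (e2,m2) ✗  (e2,m7) ✗  (e2,m8) ✓  (e4,m1) ✗  (e4,m3) ✗  (e5,m1) ✓  (e5,m3) ✗  (e5,m5) ✗  (e6,m2) ✓  (e7,m1) ✗  (e7,m6) ✗
Counterexamples (restrictor pairs failing the scope): 9.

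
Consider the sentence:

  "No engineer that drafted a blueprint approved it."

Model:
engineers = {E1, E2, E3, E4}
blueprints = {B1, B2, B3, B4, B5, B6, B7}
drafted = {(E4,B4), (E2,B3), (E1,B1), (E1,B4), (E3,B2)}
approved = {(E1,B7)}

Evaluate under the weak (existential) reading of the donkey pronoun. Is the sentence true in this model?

"it" takes "a blueprint" as antecedent — a donkey pronoun bound across the clause boundary.
Truth condition: for no (e,b) with drafted(e,b) does approved(e,b) hold.
Restrictor pairs — does the scope hold? (E1,B1):fails  (E1,B4):fails  (E2,B3):fails  (E3,B2):fails  (E4,B4):fails
Scope holds for no restrictor pair, so the sentence is true.

True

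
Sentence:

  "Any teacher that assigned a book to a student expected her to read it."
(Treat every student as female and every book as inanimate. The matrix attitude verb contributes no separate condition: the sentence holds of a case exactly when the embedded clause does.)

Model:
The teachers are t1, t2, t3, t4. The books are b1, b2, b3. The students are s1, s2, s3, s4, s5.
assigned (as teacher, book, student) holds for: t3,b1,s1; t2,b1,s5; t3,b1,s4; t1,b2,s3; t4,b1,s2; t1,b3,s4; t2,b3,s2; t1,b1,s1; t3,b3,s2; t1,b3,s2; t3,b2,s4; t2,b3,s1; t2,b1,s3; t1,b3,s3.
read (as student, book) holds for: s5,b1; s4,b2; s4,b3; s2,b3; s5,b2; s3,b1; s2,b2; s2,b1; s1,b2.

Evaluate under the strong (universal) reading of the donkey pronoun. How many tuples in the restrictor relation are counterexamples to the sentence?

6

"her" takes "a student" as antecedent and "it" takes "a book"; both are donkey pronouns co-varying with the restrictor.
Strong reading: for every (t,b,s) with assigned(t,b,s), read(s,b).
Restrictor triples: (t1,b1,s1)→read(s1,b1) ✗  (t1,b2,s3)→read(s3,b2) ✗  (t1,b3,s2)→read(s2,b3) ✓  (t1,b3,s3)→read(s3,b3) ✗  (t1,b3,s4)→read(s4,b3) ✓  (t2,b1,s3)→read(s3,b1) ✓  (t2,b1,s5)→read(s5,b1) ✓  (t2,b3,s1)→read(s1,b3) ✗  (t2,b3,s2)→read(s2,b3) ✓  (t3,b1,s1)→read(s1,b1) ✗  (t3,b1,s4)→read(s4,b1) ✗  (t3,b2,s4)→read(s4,b2) ✓  (t3,b3,s2)→read(s2,b3) ✓  (t4,b1,s2)→read(s2,b1) ✓
Counterexamples (restrictor triples failing the scope): 6.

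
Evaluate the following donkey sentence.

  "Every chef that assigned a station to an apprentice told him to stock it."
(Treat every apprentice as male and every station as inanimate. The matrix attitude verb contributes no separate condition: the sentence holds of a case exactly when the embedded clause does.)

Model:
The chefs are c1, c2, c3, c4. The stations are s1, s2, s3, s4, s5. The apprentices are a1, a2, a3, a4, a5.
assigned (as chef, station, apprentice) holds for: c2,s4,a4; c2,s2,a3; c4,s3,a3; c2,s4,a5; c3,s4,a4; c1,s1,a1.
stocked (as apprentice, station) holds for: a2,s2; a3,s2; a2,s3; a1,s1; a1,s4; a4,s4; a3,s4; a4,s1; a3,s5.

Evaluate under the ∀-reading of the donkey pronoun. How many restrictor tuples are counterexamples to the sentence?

"him" takes "an apprentice" as antecedent and "it" takes "a station"; both are donkey pronouns co-varying with the restrictor.
Strong reading: for every (c,s,a) with assigned(c,s,a), stocked(a,s).
Restrictor triples: (c1,s1,a1)→stocked(a1,s1) ✓  (c2,s2,a3)→stocked(a3,s2) ✓  (c2,s4,a4)→stocked(a4,s4) ✓  (c2,s4,a5)→stocked(a5,s4) ✗  (c3,s4,a4)→stocked(a4,s4) ✓  (c4,s3,a3)→stocked(a3,s3) ✗
Counterexamples (restrictor triples failing the scope): 2.

2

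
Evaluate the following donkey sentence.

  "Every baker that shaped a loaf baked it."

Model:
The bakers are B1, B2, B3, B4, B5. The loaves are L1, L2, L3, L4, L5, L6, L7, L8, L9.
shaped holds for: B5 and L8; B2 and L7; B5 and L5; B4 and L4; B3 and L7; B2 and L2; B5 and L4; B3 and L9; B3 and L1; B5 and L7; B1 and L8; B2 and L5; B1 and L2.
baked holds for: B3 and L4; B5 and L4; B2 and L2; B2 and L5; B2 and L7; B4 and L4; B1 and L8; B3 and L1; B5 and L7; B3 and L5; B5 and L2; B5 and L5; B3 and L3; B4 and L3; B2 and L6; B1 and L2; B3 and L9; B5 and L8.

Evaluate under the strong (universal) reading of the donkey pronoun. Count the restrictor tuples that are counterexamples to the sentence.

1

"it" takes "a loaf" as antecedent — a donkey pronoun bound across the clause boundary.
Strong reading: for every (b,l) with shaped(b,l), baked(b,l).
Restrictor pairs: (B1,L2) ✓  (B1,L8) ✓  (B2,L2) ✓  (B2,L5) ✓  (B2,L7) ✓  (B3,L1) ✓  (B3,L7) ✗  (B3,L9) ✓  (B4,L4) ✓  (B5,L4) ✓  (B5,L5) ✓  (B5,L7) ✓  (B5,L8) ✓
Counterexamples (restrictor pairs failing the scope): 1.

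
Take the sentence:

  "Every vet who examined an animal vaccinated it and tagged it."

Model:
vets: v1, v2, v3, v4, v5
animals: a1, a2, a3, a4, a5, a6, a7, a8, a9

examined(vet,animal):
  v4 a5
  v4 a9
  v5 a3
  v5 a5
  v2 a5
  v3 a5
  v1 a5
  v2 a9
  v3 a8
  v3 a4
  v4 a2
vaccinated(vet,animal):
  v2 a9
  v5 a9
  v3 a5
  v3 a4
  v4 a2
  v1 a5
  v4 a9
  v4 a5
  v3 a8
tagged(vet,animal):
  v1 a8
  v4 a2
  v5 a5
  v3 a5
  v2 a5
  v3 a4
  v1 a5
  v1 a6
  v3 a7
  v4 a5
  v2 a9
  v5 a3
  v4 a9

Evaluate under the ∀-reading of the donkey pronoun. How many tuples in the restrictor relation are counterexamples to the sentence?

4

"it" takes "an animal" as antecedent — a donkey pronoun bound across the clause boundary.
Strong reading: for every (v,a) with examined(v,a), vaccinated(v,a) ∧ tagged(v,a).
Restrictor pairs: (v1,a5) ✓  (v2,a5) ✗  (v2,a9) ✓  (v3,a4) ✓  (v3,a5) ✓  (v3,a8) ✗  (v4,a2) ✓  (v4,a5) ✓  (v4,a9) ✓  (v5,a3) ✗  (v5,a5) ✗
Counterexamples (restrictor pairs failing the scope): 4.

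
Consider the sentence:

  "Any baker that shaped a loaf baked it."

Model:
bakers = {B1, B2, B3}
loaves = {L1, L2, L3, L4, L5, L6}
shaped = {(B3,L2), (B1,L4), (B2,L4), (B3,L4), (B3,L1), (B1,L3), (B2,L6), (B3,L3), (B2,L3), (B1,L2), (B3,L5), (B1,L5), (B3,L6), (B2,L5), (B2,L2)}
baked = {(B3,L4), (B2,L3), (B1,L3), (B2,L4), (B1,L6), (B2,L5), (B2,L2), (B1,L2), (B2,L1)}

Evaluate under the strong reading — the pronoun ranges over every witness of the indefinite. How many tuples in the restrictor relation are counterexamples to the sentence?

8

"it" takes "a loaf" as antecedent — a donkey pronoun bound across the clause boundary.
Strong reading: for every (b,l) with shaped(b,l), baked(b,l).
Restrictor pairs: (B1,L2) ✓  (B1,L3) ✓  (B1,L4) ✗  (B1,L5) ✗  (B2,L2) ✓  (B2,L3) ✓  (B2,L4) ✓  (B2,L5) ✓  (B2,L6) ✗  (B3,L1) ✗  (B3,L2) ✗  (B3,L3) ✗  (B3,L4) ✓  (B3,L5) ✗  (B3,L6) ✗
Counterexamples (restrictor pairs failing the scope): 8.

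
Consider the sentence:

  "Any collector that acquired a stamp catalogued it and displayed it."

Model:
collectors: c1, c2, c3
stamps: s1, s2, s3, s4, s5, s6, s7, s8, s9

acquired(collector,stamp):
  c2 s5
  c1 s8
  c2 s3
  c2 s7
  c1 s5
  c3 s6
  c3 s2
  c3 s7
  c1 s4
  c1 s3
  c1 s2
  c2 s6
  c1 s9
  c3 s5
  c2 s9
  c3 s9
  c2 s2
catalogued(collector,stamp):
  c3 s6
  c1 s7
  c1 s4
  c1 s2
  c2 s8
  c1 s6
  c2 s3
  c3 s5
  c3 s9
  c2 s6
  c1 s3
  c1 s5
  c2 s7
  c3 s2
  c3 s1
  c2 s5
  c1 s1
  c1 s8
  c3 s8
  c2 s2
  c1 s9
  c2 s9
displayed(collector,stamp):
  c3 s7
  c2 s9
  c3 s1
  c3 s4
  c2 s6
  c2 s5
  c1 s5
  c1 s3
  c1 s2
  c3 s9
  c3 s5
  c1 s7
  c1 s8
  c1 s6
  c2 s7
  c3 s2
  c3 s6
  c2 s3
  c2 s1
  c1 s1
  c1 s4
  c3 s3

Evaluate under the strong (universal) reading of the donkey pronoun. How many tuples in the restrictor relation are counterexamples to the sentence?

"it" takes "a stamp" as antecedent — a donkey pronoun bound across the clause boundary.
Strong reading: for every (c,s) with acquired(c,s), catalogued(c,s) ∧ displayed(c,s).
Restrictor pairs: (c1,s2) ✓  (c1,s3) ✓  (c1,s4) ✓  (c1,s5) ✓  (c1,s8) ✓  (c1,s9) ✗  (c2,s2) ✗  (c2,s3) ✓  (c2,s5) ✓  (c2,s6) ✓  (c2,s7) ✓  (c2,s9) ✓  (c3,s2) ✓  (c3,s5) ✓  (c3,s6) ✓  (c3,s7) ✗  (c3,s9) ✓
Counterexamples (restrictor pairs failing the scope): 3.

3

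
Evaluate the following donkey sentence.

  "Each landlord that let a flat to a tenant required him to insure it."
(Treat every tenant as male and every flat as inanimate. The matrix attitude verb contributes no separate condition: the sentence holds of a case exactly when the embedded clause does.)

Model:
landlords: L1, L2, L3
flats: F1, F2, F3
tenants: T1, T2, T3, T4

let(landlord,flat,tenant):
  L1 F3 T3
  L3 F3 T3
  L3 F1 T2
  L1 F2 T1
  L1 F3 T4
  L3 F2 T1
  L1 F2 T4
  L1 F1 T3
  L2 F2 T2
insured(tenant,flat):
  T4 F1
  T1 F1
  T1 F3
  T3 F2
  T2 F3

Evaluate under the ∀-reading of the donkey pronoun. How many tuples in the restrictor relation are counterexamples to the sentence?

9

"him" takes "a tenant" as antecedent and "it" takes "a flat"; both are donkey pronouns co-varying with the restrictor.
Strong reading: for every (l,f,t) with let(l,f,t), insured(t,f).
Restrictor triples: (L1,F1,T3)→insured(T3,F1) ✗  (L1,F2,T1)→insured(T1,F2) ✗  (L1,F2,T4)→insured(T4,F2) ✗  (L1,F3,T3)→insured(T3,F3) ✗  (L1,F3,T4)→insured(T4,F3) ✗  (L2,F2,T2)→insured(T2,F2) ✗  (L3,F1,T2)→insured(T2,F1) ✗  (L3,F2,T1)→insured(T1,F2) ✗  (L3,F3,T3)→insured(T3,F3) ✗
Counterexamples (restrictor triples failing the scope): 9.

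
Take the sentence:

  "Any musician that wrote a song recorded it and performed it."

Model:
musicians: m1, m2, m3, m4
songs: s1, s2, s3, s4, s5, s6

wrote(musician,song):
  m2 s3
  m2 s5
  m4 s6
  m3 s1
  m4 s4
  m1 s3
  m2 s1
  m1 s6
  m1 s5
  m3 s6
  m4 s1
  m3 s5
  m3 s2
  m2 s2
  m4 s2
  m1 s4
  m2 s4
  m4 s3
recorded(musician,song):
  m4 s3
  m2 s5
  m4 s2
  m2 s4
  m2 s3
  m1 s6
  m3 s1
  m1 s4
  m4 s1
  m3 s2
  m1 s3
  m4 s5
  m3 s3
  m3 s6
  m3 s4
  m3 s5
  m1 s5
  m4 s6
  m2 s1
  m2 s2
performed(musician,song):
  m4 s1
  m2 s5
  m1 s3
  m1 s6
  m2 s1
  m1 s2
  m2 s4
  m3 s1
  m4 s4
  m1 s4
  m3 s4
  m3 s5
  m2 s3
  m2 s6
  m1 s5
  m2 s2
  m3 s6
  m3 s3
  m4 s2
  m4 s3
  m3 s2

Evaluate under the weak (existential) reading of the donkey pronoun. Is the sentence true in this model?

"it" takes "a song" as antecedent — a donkey pronoun bound across the clause boundary.
Weak reading: every musician m with some wrote-song has at least one wrote-song s such that recorded(m,s) ∧ performed(m,s).
Per musician: m1:✓  m2:✓  m3:✓  m4:✓
Every musician in the restrictor has a witness.

True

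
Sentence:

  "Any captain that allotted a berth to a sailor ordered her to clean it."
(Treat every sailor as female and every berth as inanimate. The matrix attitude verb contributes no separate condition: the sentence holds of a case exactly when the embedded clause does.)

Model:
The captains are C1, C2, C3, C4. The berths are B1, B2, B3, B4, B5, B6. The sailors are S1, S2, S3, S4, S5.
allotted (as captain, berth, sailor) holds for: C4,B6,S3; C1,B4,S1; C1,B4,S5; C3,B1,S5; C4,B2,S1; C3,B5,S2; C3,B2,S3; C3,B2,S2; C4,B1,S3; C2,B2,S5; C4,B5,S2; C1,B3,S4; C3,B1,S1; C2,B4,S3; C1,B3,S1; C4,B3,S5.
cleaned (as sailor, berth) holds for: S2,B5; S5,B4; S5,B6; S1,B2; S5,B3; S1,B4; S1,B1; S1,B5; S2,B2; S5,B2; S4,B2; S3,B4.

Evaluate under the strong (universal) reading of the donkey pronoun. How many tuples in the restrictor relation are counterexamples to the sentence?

"her" takes "a sailor" as antecedent and "it" takes "a berth"; both are donkey pronouns co-varying with the restrictor.
Strong reading: for every (c,b,s) with allotted(c,b,s), cleaned(s,b).
Restrictor triples: (C1,B3,S1)→cleaned(S1,B3) ✗  (C1,B3,S4)→cleaned(S4,B3) ✗  (C1,B4,S1)→cleaned(S1,B4) ✓  (C1,B4,S5)→cleaned(S5,B4) ✓  (C2,B2,S5)→cleaned(S5,B2) ✓  (C2,B4,S3)→cleaned(S3,B4) ✓  (C3,B1,S1)→cleaned(S1,B1) ✓  (C3,B1,S5)→cleaned(S5,B1) ✗  (C3,B2,S2)→cleaned(S2,B2) ✓  (C3,B2,S3)→cleaned(S3,B2) ✗  (C3,B5,S2)→cleaned(S2,B5) ✓  (C4,B1,S3)→cleaned(S3,B1) ✗  (C4,B2,S1)→cleaned(S1,B2) ✓  (C4,B3,S5)→cleaned(S5,B3) ✓  (C4,B5,S2)→cleaned(S2,B5) ✓  (C4,B6,S3)→cleaned(S3,B6) ✗
Counterexamples (restrictor triples failing the scope): 6.

6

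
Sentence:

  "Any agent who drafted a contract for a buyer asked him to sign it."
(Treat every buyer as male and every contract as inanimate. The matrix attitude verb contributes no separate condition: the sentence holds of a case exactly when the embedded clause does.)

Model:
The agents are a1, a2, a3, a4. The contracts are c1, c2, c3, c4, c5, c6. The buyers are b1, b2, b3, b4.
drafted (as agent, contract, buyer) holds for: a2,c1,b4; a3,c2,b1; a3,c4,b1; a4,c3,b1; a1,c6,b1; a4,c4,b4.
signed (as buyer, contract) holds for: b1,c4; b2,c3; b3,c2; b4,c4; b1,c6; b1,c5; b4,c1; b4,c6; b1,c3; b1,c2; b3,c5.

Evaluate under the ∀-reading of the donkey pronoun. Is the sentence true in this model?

"him" takes "a buyer" as antecedent and "it" takes "a contract"; both are donkey pronouns co-varying with the restrictor.
Strong reading: for every (a,c,b) with drafted(a,c,b), signed(b,c).
Restrictor triples: (a1,c6,b1)→signed(b1,c6) ✓  (a2,c1,b4)→signed(b4,c1) ✓  (a3,c2,b1)→signed(b1,c2) ✓  (a3,c4,b1)→signed(b1,c4) ✓  (a4,c3,b1)→signed(b1,c3) ✓  (a4,c4,b4)→signed(b4,c4) ✓
Every restrictor triple satisfies the scope.

True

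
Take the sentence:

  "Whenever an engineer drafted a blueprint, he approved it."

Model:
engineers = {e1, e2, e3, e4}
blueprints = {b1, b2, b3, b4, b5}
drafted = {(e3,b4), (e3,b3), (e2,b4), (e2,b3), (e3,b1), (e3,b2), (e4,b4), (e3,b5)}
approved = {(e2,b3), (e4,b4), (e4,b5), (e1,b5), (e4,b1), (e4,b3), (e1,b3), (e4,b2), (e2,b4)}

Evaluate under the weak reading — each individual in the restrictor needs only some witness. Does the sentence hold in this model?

"it" takes "a blueprint" as antecedent — a donkey pronoun bound across the clause boundary.
Weak reading: every engineer e with some drafted-blueprint has at least one drafted-blueprint b such that approved(e,b).
Per engineer: e2:✓  e3:✗  e4:✓
e3 has no witness among its drafted-blueprints.

False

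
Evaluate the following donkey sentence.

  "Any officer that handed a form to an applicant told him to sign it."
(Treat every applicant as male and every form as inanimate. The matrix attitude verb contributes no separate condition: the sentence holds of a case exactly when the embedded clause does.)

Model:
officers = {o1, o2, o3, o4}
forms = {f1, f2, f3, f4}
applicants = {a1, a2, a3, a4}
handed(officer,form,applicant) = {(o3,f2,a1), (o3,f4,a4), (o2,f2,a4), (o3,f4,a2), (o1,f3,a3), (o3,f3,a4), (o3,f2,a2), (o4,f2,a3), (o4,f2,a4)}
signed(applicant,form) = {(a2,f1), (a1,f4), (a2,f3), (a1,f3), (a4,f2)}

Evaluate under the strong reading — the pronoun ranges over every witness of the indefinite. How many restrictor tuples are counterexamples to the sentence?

7

"him" takes "an applicant" as antecedent and "it" takes "a form"; both are donkey pronouns co-varying with the restrictor.
Strong reading: for every (o,f,a) with handed(o,f,a), signed(a,f).
Restrictor triples: (o1,f3,a3)→signed(a3,f3) ✗  (o2,f2,a4)→signed(a4,f2) ✓  (o3,f2,a1)→signed(a1,f2) ✗  (o3,f2,a2)→signed(a2,f2) ✗  (o3,f3,a4)→signed(a4,f3) ✗  (o3,f4,a2)→signed(a2,f4) ✗  (o3,f4,a4)→signed(a4,f4) ✗  (o4,f2,a3)→signed(a3,f2) ✗  (o4,f2,a4)→signed(a4,f2) ✓
Counterexamples (restrictor triples failing the scope): 7.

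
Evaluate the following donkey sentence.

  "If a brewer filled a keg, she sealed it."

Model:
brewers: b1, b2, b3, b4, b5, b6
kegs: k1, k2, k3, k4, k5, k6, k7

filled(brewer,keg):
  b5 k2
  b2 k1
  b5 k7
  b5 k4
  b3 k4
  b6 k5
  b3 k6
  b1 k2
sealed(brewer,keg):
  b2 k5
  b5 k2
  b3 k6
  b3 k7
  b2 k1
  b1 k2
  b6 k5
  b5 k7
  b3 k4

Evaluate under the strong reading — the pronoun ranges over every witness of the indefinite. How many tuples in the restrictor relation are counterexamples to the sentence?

1

"it" takes "a keg" as antecedent — a donkey pronoun bound across the clause boundary.
Strong reading: for every (b,k) with filled(b,k), sealed(b,k).
Restrictor pairs: (b1,k2) ✓  (b2,k1) ✓  (b3,k4) ✓  (b3,k6) ✓  (b5,k2) ✓  (b5,k4) ✗  (b5,k7) ✓  (b6,k5) ✓
Counterexamples (restrictor pairs failing the scope): 1.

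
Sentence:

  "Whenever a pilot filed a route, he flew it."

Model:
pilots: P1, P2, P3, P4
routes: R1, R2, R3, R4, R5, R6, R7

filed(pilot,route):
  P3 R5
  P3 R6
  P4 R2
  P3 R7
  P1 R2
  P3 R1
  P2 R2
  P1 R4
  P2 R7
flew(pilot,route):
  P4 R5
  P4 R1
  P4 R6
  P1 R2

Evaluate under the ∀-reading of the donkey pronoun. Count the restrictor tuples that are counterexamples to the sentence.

8

"it" takes "a route" as antecedent — a donkey pronoun bound across the clause boundary.
Strong reading: for every (p,r) with filed(p,r), flew(p,r).
Restrictor pairs: (P1,R2) ✓  (P1,R4) ✗  (P2,R2) ✗  (P2,R7) ✗  (P3,R1) ✗  (P3,R5) ✗  (P3,R6) ✗  (P3,R7) ✗  (P4,R2) ✗
Counterexamples (restrictor pairs failing the scope): 8.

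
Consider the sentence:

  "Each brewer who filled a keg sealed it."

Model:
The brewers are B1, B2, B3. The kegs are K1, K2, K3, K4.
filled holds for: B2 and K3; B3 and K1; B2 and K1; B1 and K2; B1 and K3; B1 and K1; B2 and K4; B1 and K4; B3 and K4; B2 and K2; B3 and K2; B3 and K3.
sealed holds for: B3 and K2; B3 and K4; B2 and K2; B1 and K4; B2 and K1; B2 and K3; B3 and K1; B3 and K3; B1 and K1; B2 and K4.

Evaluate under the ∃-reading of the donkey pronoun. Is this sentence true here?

True

"it" takes "a keg" as antecedent — a donkey pronoun bound across the clause boundary.
Weak reading: every brewer b with some filled-keg has at least one filled-keg k such that sealed(b,k).
Per brewer: B1:✓  B2:✓  B3:✓
Every brewer in the restrictor has a witness.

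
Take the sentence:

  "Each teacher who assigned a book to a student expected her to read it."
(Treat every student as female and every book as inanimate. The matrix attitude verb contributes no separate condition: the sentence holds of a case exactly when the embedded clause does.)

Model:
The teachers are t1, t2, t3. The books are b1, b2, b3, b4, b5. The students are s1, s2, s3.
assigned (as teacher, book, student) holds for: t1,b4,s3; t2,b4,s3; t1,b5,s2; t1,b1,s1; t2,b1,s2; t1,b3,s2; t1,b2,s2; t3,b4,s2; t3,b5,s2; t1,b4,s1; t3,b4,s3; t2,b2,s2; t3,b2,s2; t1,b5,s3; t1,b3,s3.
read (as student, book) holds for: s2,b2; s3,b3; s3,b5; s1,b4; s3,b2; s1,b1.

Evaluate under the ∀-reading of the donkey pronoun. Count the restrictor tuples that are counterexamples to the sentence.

8

"her" takes "a student" as antecedent and "it" takes "a book"; both are donkey pronouns co-varying with the restrictor.
Strong reading: for every (t,b,s) with assigned(t,b,s), read(s,b).
Restrictor triples: (t1,b1,s1)→read(s1,b1) ✓  (t1,b2,s2)→read(s2,b2) ✓  (t1,b3,s2)→read(s2,b3) ✗  (t1,b3,s3)→read(s3,b3) ✓  (t1,b4,s1)→read(s1,b4) ✓  (t1,b4,s3)→read(s3,b4) ✗  (t1,b5,s2)→read(s2,b5) ✗  (t1,b5,s3)→read(s3,b5) ✓  (t2,b1,s2)→read(s2,b1) ✗  (t2,b2,s2)→read(s2,b2) ✓  (t2,b4,s3)→read(s3,b4) ✗  (t3,b2,s2)→read(s2,b2) ✓  (t3,b4,s2)→read(s2,b4) ✗  (t3,b4,s3)→read(s3,b4) ✗  (t3,b5,s2)→read(s2,b5) ✗
Counterexamples (restrictor triples failing the scope): 8.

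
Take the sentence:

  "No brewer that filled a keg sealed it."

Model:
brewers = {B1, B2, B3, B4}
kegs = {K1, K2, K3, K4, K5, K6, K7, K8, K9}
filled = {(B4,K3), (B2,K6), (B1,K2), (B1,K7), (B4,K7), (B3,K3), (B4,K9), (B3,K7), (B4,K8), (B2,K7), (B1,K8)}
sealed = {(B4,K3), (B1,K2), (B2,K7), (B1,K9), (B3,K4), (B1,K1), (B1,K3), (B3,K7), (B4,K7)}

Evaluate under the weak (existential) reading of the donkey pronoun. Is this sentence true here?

"it" takes "a keg" as antecedent — a donkey pronoun bound across the clause boundary.
Truth condition: for no (b,k) with filled(b,k) does sealed(b,k) hold.
Restrictor pairs — does the scope hold? (B1,K2):holds  (B1,K7):fails  (B1,K8):fails  (B2,K6):fails  (B2,K7):holds  (B3,K3):fails  (B3,K7):holds  (B4,K3):holds  (B4,K7):holds  (B4,K8):fails  (B4,K9):fails
Scope holds for 5 pair(s), so the sentence is false.

False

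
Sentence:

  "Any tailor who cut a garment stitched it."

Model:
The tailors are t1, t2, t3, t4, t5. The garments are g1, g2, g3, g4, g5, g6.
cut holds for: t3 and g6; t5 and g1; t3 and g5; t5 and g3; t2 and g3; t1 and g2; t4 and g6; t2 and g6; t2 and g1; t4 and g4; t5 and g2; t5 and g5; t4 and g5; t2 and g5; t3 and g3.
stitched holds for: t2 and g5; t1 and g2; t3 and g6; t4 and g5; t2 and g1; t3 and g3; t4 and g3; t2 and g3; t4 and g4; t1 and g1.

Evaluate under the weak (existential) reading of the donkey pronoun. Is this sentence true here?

False

"it" takes "a garment" as antecedent — a donkey pronoun bound across the clause boundary.
Weak reading: every tailor t with some cut-garment has at least one cut-garment g such that stitched(t,g).
Per tailor: t1:✓  t2:✓  t3:✓  t4:✓  t5:✗
t5 has no witness among its cut-garments.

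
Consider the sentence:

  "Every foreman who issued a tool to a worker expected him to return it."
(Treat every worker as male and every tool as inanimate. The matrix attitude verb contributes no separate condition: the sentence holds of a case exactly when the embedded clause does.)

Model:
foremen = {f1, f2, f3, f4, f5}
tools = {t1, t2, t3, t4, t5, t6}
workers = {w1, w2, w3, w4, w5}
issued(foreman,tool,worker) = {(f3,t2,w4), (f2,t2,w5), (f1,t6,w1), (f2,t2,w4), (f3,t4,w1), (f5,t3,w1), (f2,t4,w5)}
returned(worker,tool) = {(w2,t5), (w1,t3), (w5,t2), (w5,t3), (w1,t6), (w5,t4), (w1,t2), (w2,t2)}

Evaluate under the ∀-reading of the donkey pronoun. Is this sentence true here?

False

"him" takes "a worker" as antecedent and "it" takes "a tool"; both are donkey pronouns co-varying with the restrictor.
Strong reading: for every (f,t,w) with issued(f,t,w), returned(w,t).
Restrictor triples: (f1,t6,w1)→returned(w1,t6) ✓  (f2,t2,w4)→returned(w4,t2) ✗  (f2,t2,w5)→returned(w5,t2) ✓  (f2,t4,w5)→returned(w5,t4) ✓  (f3,t2,w4)→returned(w4,t2) ✗  (f3,t4,w1)→returned(w1,t4) ✗  (f5,t3,w1)→returned(w1,t3) ✓
Counterexample: (f2,t2,w4) — returned(w4,t2) does not hold.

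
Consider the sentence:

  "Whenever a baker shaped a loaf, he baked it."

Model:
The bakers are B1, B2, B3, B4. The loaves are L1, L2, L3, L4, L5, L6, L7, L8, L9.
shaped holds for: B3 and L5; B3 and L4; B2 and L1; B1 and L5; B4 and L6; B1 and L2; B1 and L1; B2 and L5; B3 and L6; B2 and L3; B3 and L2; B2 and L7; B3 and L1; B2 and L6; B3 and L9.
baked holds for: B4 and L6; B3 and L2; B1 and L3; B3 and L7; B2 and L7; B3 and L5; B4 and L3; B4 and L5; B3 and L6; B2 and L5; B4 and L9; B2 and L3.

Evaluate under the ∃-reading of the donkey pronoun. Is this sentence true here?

"it" takes "a loaf" as antecedent — a donkey pronoun bound across the clause boundary.
Weak reading: every baker b with some shaped-loaf has at least one shaped-loaf l such that baked(b,l).
Per baker: B1:✗  B2:✓  B3:✓  B4:✓
B1 has no witness among its shaped-loaves.

False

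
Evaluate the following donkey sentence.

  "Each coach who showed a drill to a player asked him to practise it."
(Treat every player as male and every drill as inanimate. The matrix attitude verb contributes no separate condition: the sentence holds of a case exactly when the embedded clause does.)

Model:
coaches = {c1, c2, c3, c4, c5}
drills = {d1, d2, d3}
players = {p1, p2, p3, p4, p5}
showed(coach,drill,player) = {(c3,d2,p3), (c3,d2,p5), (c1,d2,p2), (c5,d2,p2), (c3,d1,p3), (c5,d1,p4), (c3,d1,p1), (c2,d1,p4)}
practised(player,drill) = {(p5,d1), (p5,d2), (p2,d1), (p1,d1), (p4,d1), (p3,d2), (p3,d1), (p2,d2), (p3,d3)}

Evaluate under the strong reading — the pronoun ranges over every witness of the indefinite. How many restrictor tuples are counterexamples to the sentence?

0

"him" takes "a player" as antecedent and "it" takes "a drill"; both are donkey pronouns co-varying with the restrictor.
Strong reading: for every (c,d,p) with showed(c,d,p), practised(p,d).
Restrictor triples: (c1,d2,p2)→practised(p2,d2) ✓  (c2,d1,p4)→practised(p4,d1) ✓  (c3,d1,p1)→practised(p1,d1) ✓  (c3,d1,p3)→practised(p3,d1) ✓  (c3,d2,p3)→practised(p3,d2) ✓  (c3,d2,p5)→practised(p5,d2) ✓  (c5,d1,p4)→practised(p4,d1) ✓  (c5,d2,p2)→practised(p2,d2) ✓
Counterexamples (restrictor triples failing the scope): 0.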